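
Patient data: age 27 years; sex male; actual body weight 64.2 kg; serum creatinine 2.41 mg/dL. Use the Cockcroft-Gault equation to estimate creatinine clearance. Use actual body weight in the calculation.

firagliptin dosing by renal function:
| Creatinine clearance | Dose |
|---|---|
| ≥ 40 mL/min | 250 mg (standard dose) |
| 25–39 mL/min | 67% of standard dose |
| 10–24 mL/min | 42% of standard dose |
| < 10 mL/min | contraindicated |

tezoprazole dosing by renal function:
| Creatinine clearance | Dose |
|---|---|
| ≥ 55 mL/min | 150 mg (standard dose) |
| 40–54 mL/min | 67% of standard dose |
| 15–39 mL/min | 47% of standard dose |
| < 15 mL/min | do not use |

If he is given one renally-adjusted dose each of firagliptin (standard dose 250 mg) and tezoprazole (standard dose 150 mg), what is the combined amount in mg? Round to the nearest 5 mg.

350 mg

CrCl = (140 − 27) × 64.2 / (72 × 2.41) = 7254.6 / 173.52 ≈ 41.8 mL/min
CrCl ≈ 42 mL/min.
firagliptin: ≥ 40 mL/min → 100% of 250 mg = 250 mg.
tezoprazole: 40–54 mL/min → 67% of 150 mg = 100.5 mg.
Total = 250 + 100.5 = 350.5 mg.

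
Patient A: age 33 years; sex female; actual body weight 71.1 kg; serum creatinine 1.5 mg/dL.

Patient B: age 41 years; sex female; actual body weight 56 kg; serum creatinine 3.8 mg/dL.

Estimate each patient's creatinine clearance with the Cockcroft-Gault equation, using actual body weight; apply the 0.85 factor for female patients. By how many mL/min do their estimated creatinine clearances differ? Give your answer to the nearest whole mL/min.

Patient A: CrCl = (140 − 33) × 71.1 / (72 × 1.5) × 0.85 = 7607.7 / 108.00 × 0.85 ≈ 59.9 mL/min
Patient B: CrCl = (140 − 41) × 56 / (72 × 3.8) × 0.85 = 5544.0 / 273.60 × 0.85 ≈ 17.2 mL/min
|59.9 − 17.2| = 42.7 mL/min

43 mL/min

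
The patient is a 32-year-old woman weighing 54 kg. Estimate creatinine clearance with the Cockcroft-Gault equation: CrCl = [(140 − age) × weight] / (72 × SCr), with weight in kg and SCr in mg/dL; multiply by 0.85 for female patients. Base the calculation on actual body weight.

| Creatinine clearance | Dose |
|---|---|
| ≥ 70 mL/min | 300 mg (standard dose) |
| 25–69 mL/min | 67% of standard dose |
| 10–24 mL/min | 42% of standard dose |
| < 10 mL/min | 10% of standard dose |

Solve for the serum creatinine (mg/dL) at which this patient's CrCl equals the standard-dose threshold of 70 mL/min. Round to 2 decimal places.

Standard dose requires CrCl ≥ 70 mL/min.
Set (140 − 32) × 54 × 0.85 / (72 × SCr) = 70
SCr = (140 − 32) × 54 × 0.85 / (72 × 70) = 0.984 mg/dL

0.98 mg/dL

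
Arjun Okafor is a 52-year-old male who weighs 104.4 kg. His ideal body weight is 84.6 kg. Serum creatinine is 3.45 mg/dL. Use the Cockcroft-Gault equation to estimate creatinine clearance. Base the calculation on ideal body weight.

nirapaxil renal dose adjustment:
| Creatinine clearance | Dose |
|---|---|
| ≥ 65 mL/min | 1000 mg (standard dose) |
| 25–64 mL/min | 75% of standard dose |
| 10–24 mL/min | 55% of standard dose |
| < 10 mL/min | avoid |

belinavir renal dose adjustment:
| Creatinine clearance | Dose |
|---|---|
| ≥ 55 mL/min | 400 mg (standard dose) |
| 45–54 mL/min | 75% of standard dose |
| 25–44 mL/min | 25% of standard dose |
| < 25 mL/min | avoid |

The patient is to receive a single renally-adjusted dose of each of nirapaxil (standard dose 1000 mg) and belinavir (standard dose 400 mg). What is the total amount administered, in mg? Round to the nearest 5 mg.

CrCl = (140 − 52) × 84.6 / (72 × 3.45) = 7444.8 / 248.40 ≈ 30.0 mL/min
CrCl ≈ 30 mL/min.
nirapaxil: 25–64 mL/min → 75% of 1000 mg = 750 mg.
belinavir: 25–44 mL/min → 25% of 400 mg = 100 mg.
Total = 750 + 100 = 850 mg.

850 mg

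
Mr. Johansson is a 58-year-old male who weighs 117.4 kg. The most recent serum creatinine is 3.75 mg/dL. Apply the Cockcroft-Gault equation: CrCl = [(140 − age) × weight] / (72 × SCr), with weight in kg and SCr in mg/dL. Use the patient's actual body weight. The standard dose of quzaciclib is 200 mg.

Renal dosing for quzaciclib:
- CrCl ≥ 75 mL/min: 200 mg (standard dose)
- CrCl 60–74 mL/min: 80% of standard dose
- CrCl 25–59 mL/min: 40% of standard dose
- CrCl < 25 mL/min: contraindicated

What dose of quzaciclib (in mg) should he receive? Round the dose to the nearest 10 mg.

80 mg

CrCl = (140 − 58) × 117.4 / (72 × 3.75) = 9626.8 / 270.00 ≈ 35.7 mL/min
CrCl ≈ 36 mL/min → bracket 25–59 mL/min.
40% of 200 mg = 80 mg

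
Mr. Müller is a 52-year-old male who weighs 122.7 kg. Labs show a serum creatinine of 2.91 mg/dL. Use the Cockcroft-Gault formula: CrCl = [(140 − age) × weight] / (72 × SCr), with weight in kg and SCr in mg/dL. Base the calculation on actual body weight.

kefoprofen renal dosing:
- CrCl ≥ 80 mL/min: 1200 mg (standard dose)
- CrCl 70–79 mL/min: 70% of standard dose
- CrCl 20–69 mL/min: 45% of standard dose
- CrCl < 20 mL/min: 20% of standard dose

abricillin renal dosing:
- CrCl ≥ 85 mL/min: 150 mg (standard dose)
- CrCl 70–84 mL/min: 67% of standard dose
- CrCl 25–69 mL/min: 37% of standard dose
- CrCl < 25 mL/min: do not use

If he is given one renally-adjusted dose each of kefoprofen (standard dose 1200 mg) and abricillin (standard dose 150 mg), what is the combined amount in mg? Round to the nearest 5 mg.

595 mg

CrCl = (140 − 52) × 122.7 / (72 × 2.91) = 10797.6 / 209.52 ≈ 51.5 mL/min
CrCl ≈ 52 mL/min.
kefoprofen: 20–69 mL/min → 45% of 1200 mg = 540 mg.
abricillin: 25–69 mL/min → 37% of 150 mg = 55.5 mg.
Total = 540 + 55.5 = 595.5 mg.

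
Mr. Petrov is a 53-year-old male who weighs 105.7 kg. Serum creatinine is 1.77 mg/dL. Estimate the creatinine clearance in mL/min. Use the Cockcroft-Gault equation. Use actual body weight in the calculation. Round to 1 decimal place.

72.2 mL/min

CrCl = (140 − 53) × 105.7 / (72 × 1.77) = 9195.9 / 127.44 ≈ 72.2 mL/min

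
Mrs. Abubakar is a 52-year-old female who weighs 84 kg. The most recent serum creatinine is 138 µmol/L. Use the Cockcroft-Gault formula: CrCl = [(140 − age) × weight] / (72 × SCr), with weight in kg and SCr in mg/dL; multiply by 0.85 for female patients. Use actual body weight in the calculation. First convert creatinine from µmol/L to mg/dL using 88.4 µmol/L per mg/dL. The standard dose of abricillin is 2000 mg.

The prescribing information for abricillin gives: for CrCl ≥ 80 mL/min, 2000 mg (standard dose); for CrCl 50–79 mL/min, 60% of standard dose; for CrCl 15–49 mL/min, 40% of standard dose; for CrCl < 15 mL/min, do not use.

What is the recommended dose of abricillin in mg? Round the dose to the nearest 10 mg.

1200 mg

SCr = 138 / 88.4 = 1.561 mg/dL
CrCl = (140 − 52) × 84 / (72 × 1.561) × 0.85 = 7392.0 / 112.39 × 0.85 ≈ 55.9 mL/min
CrCl ≈ 56 mL/min → bracket 50–79 mL/min.
60% of 2000 mg = 1200 mg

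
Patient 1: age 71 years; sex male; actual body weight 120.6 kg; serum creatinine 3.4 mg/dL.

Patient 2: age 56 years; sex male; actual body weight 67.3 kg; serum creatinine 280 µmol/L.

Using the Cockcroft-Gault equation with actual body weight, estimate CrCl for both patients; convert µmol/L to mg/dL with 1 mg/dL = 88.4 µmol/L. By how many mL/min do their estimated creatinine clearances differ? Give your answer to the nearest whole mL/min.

9 mL/min

Patient 1: CrCl = (140 − 71) × 120.6 / (72 × 3.4) = 8321.4 / 244.80 ≈ 34.0 mL/min
Patient 2: SCr = 280 / 88.4 = 3.167 mg/dL
Patient 2: CrCl = (140 − 56) × 67.3 / (72 × 3.167) = 5653.2 / 228.02 ≈ 24.8 mL/min
|34.0 − 24.8| = 9.2 mL/min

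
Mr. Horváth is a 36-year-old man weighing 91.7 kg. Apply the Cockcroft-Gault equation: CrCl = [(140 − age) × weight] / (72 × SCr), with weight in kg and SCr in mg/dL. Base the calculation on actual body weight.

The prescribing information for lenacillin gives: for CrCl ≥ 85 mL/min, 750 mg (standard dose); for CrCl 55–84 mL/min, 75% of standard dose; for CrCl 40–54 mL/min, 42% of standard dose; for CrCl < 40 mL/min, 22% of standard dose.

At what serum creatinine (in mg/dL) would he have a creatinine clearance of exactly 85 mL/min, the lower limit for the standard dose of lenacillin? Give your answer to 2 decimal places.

Standard dose requires CrCl ≥ 85 mL/min.
Set (140 − 36) × 91.7 / (72 × SCr) = 85
SCr = (140 − 36) × 91.7 / (72 × 85) = 1.558 mg/dL

1.56 mg/dL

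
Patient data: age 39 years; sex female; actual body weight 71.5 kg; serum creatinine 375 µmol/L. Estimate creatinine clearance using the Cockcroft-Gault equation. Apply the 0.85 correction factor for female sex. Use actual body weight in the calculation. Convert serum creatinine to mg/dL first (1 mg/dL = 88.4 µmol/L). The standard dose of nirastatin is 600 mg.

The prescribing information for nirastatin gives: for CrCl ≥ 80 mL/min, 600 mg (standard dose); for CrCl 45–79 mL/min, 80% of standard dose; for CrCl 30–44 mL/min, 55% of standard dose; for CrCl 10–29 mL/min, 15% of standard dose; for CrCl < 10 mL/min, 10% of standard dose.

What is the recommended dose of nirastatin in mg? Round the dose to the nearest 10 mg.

90 mg

SCr = 375 / 88.4 = 4.242 mg/dL
CrCl = (140 − 39) × 71.5 / (72 × 4.242) × 0.85 = 7221.5 / 305.42 × 0.85 ≈ 20.1 mL/min
CrCl ≈ 20 mL/min → bracket 10–29 mL/min.
15% of 600 mg = 90 mg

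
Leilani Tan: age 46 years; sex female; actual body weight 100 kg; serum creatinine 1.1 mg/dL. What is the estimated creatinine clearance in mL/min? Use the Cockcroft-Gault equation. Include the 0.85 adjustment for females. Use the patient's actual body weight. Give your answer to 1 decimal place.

CrCl = (140 − 46) × 100 / (72 × 1.1) × 0.85 = 9400.0 / 79.20 × 0.85 ≈ 100.9 mL/min

100.9 mL/min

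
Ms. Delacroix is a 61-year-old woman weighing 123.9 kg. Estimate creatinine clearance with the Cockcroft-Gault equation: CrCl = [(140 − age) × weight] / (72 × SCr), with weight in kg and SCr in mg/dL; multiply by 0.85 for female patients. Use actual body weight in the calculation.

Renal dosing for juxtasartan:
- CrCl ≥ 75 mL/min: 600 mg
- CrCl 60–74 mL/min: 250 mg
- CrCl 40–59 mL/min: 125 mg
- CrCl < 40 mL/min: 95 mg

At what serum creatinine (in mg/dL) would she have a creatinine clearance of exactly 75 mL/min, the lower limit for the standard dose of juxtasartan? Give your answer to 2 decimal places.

1.54 mg/dL

Standard dose requires CrCl ≥ 75 mL/min.
Set (140 − 61) × 123.9 × 0.85 / (72 × SCr) = 75
SCr = (140 − 61) × 123.9 × 0.85 / (72 × 75) = 1.541 mg/dL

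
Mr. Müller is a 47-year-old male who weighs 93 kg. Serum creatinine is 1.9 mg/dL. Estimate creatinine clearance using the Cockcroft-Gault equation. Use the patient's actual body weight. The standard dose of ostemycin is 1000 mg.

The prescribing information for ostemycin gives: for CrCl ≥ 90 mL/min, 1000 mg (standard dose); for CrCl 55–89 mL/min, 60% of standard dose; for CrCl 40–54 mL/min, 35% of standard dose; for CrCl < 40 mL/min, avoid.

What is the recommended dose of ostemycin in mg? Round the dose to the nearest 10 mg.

CrCl = (140 − 47) × 93 / (72 × 1.9) = 8649.0 / 136.80 ≈ 63.2 mL/min
CrCl ≈ 63 mL/min → bracket 55–89 mL/min.
60% of 1000 mg = 600 mg

600 mg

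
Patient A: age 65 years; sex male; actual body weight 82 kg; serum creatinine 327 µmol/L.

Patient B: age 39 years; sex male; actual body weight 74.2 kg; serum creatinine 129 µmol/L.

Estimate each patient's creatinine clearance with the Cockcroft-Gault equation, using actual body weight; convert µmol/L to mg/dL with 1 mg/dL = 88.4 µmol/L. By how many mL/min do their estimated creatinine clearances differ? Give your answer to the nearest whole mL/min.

Patient A: SCr = 327 / 88.4 = 3.699 mg/dL
Patient A: CrCl = (140 − 65) × 82 / (72 × 3.699) = 6150.0 / 266.33 ≈ 23.1 mL/min
Patient B: SCr = 129 / 88.4 = 1.459 mg/dL
Patient B: CrCl = (140 − 39) × 74.2 / (72 × 1.459) = 7494.2 / 105.05 ≈ 71.3 mL/min
|23.1 − 71.3| = 48.2 mL/min

48 mL/min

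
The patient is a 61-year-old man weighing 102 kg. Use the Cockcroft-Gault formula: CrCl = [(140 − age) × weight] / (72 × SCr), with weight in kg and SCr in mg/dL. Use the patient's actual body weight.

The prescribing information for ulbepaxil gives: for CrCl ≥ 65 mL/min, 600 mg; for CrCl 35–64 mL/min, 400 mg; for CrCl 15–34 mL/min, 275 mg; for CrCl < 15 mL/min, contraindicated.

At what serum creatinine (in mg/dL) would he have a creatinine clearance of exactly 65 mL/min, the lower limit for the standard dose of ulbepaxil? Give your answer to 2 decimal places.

1.72 mg/dL

Standard dose requires CrCl ≥ 65 mL/min.
Set (140 − 61) × 102 / (72 × SCr) = 65
SCr = (140 − 61) × 102 / (72 × 65) = 1.722 mg/dL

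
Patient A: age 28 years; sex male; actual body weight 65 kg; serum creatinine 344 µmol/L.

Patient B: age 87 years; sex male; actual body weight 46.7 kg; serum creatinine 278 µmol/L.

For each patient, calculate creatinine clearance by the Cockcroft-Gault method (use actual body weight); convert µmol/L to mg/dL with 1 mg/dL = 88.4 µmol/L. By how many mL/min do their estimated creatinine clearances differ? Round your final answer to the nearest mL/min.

Patient A: SCr = 344 / 88.4 = 3.891 mg/dL
Patient A: CrCl = (140 − 28) × 65 / (72 × 3.891) = 7280.0 / 280.15 ≈ 26.0 mL/min
Patient B: SCr = 278 / 88.4 = 3.145 mg/dL
Patient B: CrCl = (140 − 87) × 46.7 / (72 × 3.145) = 2475.1 / 226.44 ≈ 10.9 mL/min
|26.0 − 10.9| = 15.1 mL/min

15 mL/min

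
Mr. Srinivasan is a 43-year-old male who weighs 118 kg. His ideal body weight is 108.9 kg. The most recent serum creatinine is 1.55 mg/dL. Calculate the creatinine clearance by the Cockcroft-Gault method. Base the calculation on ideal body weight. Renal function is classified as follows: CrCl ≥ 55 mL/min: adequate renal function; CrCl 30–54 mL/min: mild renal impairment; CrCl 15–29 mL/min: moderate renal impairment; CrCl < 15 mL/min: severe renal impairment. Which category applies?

adequate renal function

CrCl = (140 − 43) × 108.9 / (72 × 1.55) = 10563.3 / 111.60 ≈ 94.7 mL/min
95 mL/min falls in the 'adequate renal function' range.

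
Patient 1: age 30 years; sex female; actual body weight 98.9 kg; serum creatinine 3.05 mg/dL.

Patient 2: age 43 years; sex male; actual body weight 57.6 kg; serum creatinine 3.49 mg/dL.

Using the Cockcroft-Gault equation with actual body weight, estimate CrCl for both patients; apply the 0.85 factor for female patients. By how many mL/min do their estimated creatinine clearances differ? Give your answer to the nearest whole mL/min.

Patient 1: CrCl = (140 − 30) × 98.9 / (72 × 3.05) × 0.85 = 10879.0 / 219.60 × 0.85 ≈ 42.1 mL/min
Patient 2: CrCl = (140 − 43) × 57.6 / (72 × 3.49) = 5587.2 / 251.28 ≈ 22.2 mL/min
|42.1 − 22.2| = 19.9 mL/min

20 mL/min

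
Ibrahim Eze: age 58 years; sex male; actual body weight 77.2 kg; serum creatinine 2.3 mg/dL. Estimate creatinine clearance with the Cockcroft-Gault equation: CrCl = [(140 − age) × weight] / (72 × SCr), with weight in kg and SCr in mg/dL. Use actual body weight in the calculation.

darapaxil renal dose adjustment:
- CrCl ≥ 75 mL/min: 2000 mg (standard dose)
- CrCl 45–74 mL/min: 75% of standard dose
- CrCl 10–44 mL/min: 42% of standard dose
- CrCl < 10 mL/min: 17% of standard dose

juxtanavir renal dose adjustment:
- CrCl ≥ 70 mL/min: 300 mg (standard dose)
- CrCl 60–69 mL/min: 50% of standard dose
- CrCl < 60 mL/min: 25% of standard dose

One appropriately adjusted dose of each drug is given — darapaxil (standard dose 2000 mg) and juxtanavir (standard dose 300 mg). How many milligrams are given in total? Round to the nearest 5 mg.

915 mg

CrCl = (140 − 58) × 77.2 / (72 × 2.3) = 6330.4 / 165.60 ≈ 38.2 mL/min
CrCl ≈ 38 mL/min.
darapaxil: 10–44 mL/min → 42% of 2000 mg = 840 mg.
juxtanavir: < 60 mL/min → 25% of 300 mg = 75 mg.
Total = 840 + 75 = 915 mg.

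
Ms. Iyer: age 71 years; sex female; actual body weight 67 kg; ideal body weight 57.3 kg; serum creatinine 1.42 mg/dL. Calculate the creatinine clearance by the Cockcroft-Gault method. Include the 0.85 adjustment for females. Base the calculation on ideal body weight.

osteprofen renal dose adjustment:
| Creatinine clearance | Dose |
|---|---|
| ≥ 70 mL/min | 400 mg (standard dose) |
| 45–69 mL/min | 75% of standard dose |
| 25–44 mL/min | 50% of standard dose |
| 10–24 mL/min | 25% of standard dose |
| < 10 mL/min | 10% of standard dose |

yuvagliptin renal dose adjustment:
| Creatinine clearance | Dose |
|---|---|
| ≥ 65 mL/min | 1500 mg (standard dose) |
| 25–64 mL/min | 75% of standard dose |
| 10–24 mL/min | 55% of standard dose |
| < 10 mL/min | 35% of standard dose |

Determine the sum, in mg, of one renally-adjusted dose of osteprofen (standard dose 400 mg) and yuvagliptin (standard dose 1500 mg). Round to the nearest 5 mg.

1325 mg

CrCl = (140 − 71) × 57.3 / (72 × 1.42) × 0.85 = 3953.7 / 102.24 × 0.85 ≈ 32.9 mL/min
CrCl ≈ 33 mL/min.
osteprofen: 25–44 mL/min → 50% of 400 mg = 200 mg.
yuvagliptin: 25–64 mL/min → 75% of 1500 mg = 1125 mg.
Total = 200 + 1125 = 1325 mg.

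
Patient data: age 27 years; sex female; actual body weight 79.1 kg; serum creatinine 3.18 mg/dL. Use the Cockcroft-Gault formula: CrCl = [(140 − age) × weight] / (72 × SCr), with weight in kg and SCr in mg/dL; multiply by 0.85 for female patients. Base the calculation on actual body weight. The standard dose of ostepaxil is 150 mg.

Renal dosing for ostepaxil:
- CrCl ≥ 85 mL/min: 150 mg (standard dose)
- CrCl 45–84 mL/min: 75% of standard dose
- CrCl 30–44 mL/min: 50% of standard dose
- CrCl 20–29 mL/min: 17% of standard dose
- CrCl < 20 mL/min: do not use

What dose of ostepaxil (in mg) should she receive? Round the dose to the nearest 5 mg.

CrCl = (140 − 27) × 79.1 / (72 × 3.18) × 0.85 = 8938.3 / 228.96 × 0.85 ≈ 33.2 mL/min
CrCl ≈ 33 mL/min → bracket 30–44 mL/min.
50% of 150 mg = 75 mg

75 mg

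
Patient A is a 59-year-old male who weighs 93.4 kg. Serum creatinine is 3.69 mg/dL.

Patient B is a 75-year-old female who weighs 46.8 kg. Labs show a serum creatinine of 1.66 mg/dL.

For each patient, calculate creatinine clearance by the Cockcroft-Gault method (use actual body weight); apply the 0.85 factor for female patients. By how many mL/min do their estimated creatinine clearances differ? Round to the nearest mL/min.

7 mL/min

Patient A: CrCl = (140 − 59) × 93.4 / (72 × 3.69) = 7565.4 / 265.68 ≈ 28.5 mL/min
Patient B: CrCl = (140 − 75) × 46.8 / (72 × 1.66) × 0.85 = 3042.0 / 119.52 × 0.85 ≈ 21.6 mL/min
|28.5 − 21.6| = 6.9 mL/min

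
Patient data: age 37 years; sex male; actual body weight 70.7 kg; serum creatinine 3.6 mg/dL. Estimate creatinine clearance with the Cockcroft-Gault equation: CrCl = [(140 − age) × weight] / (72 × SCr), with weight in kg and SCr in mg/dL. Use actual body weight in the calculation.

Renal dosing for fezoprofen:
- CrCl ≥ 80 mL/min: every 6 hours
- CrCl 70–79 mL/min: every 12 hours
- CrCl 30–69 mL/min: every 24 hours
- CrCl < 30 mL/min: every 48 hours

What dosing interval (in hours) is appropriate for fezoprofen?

CrCl = (140 − 37) × 70.7 / (72 × 3.6) = 7282.1 / 259.20 ≈ 28.1 mL/min
CrCl ≈ 28 mL/min → bracket < 30 mL/min → every 48 hours.

every 48 hours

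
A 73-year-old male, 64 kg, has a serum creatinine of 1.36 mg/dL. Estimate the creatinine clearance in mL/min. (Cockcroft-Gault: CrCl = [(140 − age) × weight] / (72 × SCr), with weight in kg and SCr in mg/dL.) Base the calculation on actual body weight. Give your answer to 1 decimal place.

CrCl = (140 − 73) × 64 / (72 × 1.36) = 4288.0 / 97.92 ≈ 43.8 mL/min

43.8 mL/min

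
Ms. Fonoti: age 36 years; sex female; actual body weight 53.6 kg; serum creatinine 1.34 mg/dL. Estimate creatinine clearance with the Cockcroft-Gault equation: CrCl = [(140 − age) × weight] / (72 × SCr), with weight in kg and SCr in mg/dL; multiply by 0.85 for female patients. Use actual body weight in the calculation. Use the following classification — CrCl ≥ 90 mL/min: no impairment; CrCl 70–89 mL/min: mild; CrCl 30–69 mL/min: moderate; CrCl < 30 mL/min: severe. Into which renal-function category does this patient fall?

moderate

CrCl = (140 − 36) × 53.6 / (72 × 1.34) × 0.85 = 5574.4 / 96.48 × 0.85 ≈ 49.1 mL/min
49 mL/min falls in the 'moderate' range.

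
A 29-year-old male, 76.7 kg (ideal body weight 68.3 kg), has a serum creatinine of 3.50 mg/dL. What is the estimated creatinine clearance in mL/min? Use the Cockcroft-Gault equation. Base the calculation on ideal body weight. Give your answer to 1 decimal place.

30.1 mL/min

CrCl = (140 − 29) × 68.3 / (72 × 3.5) = 7581.3 / 252.00 ≈ 30.1 mL/min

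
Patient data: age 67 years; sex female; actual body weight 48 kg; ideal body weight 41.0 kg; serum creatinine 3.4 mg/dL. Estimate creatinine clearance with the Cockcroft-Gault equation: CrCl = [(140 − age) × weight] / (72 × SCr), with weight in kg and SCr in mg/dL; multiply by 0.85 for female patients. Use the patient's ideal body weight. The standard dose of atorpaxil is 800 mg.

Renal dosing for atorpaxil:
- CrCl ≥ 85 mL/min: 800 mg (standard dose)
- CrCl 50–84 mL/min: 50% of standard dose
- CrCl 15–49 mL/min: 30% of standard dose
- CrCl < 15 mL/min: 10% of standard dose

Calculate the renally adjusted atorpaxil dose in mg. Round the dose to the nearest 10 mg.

CrCl = (140 − 67) × 41 / (72 × 3.4) × 0.85 = 2993.0 / 244.80 × 0.85 ≈ 10.4 mL/min
CrCl ≈ 10 mL/min → bracket < 15 mL/min.
10% of 800 mg = 80 mg

80 mg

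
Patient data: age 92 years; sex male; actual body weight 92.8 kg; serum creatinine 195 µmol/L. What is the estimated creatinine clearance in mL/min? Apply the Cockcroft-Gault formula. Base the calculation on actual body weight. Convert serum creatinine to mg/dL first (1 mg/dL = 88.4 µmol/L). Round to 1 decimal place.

28.0 mL/min

SCr = 195 / 88.4 = 2.206 mg/dL
CrCl = (140 − 92) × 92.8 / (72 × 2.206) = 4454.4 / 158.83 ≈ 28.0 mL/min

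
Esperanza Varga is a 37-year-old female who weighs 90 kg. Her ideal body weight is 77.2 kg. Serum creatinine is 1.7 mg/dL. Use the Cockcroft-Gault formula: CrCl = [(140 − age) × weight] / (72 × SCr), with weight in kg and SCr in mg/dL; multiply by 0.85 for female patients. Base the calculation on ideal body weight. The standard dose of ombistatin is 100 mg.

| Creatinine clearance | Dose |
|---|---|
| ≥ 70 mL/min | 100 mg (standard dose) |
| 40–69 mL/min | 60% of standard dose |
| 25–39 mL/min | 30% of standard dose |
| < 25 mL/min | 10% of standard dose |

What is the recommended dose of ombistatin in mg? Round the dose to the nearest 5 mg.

CrCl = (140 − 37) × 77.2 / (72 × 1.7) × 0.85 = 7951.6 / 122.40 × 0.85 ≈ 55.2 mL/min
CrCl ≈ 55 mL/min → bracket 40–69 mL/min.
60% of 100 mg = 60 mg

60 mg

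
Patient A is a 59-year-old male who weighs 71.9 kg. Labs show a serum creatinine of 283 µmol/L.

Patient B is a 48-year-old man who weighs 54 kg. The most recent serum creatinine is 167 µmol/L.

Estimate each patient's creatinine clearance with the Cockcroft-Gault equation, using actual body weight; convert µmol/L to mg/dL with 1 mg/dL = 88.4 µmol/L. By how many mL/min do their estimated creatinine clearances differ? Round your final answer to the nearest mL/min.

11 mL/min

Patient A: SCr = 283 / 88.4 = 3.201 mg/dL
Patient A: CrCl = (140 − 59) × 71.9 / (72 × 3.201) = 5823.9 / 230.47 ≈ 25.3 mL/min
Patient B: SCr = 167 / 88.4 = 1.889 mg/dL
Patient B: CrCl = (140 − 48) × 54 / (72 × 1.889) = 4968.0 / 136.01 ≈ 36.5 mL/min
|25.3 − 36.5| = 11.2 mL/min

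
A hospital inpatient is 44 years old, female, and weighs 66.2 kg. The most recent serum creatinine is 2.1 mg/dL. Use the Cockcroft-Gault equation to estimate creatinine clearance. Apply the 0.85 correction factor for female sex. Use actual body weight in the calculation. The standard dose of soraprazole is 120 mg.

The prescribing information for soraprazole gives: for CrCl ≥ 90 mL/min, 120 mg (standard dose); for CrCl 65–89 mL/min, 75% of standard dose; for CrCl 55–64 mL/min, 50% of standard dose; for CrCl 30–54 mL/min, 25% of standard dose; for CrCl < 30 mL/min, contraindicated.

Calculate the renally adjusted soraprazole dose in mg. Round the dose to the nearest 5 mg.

30 mg

CrCl = (140 − 44) × 66.2 / (72 × 2.1) × 0.85 = 6355.2 / 151.20 × 0.85 ≈ 35.7 mL/min
CrCl ≈ 36 mL/min → bracket 30–54 mL/min.
25% of 120 mg = 30 mg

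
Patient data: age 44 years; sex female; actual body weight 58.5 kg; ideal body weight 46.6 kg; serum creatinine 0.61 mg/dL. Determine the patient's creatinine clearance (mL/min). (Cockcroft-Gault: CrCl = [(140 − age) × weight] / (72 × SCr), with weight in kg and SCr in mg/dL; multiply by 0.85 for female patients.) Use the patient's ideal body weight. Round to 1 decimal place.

86.6 mL/min

CrCl = (140 − 44) × 46.6 / (72 × 0.61) × 0.85 = 4473.6 / 43.92 × 0.85 ≈ 86.6 mL/min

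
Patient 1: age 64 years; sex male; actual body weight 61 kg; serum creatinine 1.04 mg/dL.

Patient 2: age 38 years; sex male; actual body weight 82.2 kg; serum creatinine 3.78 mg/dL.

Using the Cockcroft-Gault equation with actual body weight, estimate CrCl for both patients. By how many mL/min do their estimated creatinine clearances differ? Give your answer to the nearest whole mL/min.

Patient 1: CrCl = (140 − 64) × 61 / (72 × 1.04) = 4636.0 / 74.88 ≈ 61.9 mL/min
Patient 2: CrCl = (140 − 38) × 82.2 / (72 × 3.78) = 8384.4 / 272.16 ≈ 30.8 mL/min
|61.9 − 30.8| = 31.1 mL/min

31 mL/min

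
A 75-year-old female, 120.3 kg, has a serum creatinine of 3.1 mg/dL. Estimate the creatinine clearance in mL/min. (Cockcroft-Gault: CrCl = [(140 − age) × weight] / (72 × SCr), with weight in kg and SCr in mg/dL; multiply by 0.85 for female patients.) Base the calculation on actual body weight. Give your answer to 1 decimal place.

CrCl = (140 − 75) × 120.3 / (72 × 3.1) × 0.85 = 7819.5 / 223.20 × 0.85 ≈ 29.8 mL/min

29.8 mL/min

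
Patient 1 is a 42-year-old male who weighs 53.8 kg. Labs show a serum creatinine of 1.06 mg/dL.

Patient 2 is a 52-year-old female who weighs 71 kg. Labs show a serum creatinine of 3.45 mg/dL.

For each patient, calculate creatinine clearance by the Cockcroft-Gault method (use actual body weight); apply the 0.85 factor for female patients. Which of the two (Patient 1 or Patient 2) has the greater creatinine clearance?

Patient 1: CrCl = (140 − 42) × 53.8 / (72 × 1.06) = 5272.4 / 76.32 ≈ 69.1 mL/min
Patient 2: CrCl = (140 − 52) × 71 / (72 × 3.45) × 0.85 = 6248.0 / 248.40 × 0.85 ≈ 21.4 mL/min
69.1 vs 21.4 mL/min → Patient 1 is higher.

Patient 1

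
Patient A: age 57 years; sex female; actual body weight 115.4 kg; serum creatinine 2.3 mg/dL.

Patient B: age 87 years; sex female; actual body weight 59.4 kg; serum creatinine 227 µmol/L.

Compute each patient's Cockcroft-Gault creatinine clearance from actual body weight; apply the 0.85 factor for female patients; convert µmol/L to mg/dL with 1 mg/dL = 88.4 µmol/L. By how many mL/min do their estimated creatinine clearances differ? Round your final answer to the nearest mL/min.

35 mL/min

Patient A: CrCl = (140 − 57) × 115.4 / (72 × 2.3) × 0.85 = 9578.2 / 165.60 × 0.85 ≈ 49.2 mL/min
Patient B: SCr = 227 / 88.4 = 2.568 mg/dL
Patient B: CrCl = (140 − 87) × 59.4 / (72 × 2.568) × 0.85 = 3148.2 / 184.90 × 0.85 ≈ 14.5 mL/min
|49.2 − 14.5| = 34.7 mL/min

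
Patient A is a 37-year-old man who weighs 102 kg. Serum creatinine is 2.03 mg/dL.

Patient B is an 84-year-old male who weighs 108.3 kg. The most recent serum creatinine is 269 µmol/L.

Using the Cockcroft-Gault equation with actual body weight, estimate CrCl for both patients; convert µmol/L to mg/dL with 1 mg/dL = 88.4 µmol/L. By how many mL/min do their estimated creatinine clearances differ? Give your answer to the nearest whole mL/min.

44 mL/min

Patient A: CrCl = (140 − 37) × 102 / (72 × 2.03) = 10506.0 / 146.16 ≈ 71.9 mL/min
Patient B: SCr = 269 / 88.4 = 3.043 mg/dL
Patient B: CrCl = (140 − 84) × 108.3 / (72 × 3.043) = 6064.8 / 219.10 ≈ 27.7 mL/min
|71.9 − 27.7| = 44.2 mL/min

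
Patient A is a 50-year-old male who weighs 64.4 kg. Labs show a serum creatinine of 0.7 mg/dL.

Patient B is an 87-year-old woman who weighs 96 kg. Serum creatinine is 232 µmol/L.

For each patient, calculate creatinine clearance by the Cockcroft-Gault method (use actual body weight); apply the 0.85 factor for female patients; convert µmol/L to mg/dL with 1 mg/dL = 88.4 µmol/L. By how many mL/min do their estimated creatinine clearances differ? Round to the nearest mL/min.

92 mL/min

Patient A: CrCl = (140 − 50) × 64.4 / (72 × 0.7) = 5796.0 / 50.40 ≈ 115.0 mL/min
Patient B: SCr = 232 / 88.4 = 2.624 mg/dL
Patient B: CrCl = (140 − 87) × 96 / (72 × 2.624) × 0.85 = 5088.0 / 188.93 × 0.85 ≈ 22.9 mL/min
|115.0 − 22.9| = 92.1 mL/min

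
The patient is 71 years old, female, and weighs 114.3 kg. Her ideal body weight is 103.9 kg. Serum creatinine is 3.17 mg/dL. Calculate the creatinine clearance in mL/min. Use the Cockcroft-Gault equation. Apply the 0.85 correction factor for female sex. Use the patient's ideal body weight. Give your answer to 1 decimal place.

CrCl = (140 − 71) × 103.9 / (72 × 3.17) × 0.85 = 7169.1 / 228.24 × 0.85 ≈ 26.7 mL/min

26.7 mL/min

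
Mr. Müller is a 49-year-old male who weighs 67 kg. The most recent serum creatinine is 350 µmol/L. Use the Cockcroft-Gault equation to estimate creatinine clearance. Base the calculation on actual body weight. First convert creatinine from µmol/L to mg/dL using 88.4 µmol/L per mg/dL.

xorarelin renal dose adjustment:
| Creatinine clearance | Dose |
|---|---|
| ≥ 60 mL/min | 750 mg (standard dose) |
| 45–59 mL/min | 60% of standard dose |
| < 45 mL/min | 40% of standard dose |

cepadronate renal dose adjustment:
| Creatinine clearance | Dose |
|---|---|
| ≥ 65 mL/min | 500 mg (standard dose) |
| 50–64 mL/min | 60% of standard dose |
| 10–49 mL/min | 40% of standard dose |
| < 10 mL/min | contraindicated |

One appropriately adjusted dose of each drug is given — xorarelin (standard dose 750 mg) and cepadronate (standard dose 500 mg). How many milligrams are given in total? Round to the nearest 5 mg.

500 mg

SCr = 350 / 88.4 = 3.959 mg/dL
CrCl = (140 − 49) × 67 / (72 × 3.959) = 6097.0 / 285.05 ≈ 21.4 mL/min
CrCl ≈ 21 mL/min.
xorarelin: < 45 mL/min → 40% of 750 mg = 300 mg.
cepadronate: 10–49 mL/min → 40% of 500 mg = 200 mg.
Total = 300 + 200 = 500 mg.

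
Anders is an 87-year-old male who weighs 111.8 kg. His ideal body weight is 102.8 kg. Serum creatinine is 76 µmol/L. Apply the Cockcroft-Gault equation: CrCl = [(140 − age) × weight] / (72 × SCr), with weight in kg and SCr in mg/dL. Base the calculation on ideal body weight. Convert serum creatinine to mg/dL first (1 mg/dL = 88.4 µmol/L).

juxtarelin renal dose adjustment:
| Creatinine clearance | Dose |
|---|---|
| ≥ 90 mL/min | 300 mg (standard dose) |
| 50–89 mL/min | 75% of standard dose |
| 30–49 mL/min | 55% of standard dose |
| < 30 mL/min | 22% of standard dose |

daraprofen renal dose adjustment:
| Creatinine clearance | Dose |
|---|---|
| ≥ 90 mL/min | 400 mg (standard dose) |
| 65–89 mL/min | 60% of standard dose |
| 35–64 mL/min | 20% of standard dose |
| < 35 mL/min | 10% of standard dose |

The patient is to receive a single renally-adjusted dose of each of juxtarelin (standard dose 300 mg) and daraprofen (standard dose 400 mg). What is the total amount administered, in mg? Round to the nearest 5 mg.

465 mg

SCr = 76 / 88.4 = 0.86 mg/dL
CrCl = (140 − 87) × 102.8 / (72 × 0.86) = 5448.4 / 61.92 ≈ 88.0 mL/min
CrCl ≈ 88 mL/min.
juxtarelin: 50–89 mL/min → 75% of 300 mg = 225 mg.
daraprofen: 65–89 mL/min → 60% of 400 mg = 240 mg.
Total = 225 + 240 = 465 mg.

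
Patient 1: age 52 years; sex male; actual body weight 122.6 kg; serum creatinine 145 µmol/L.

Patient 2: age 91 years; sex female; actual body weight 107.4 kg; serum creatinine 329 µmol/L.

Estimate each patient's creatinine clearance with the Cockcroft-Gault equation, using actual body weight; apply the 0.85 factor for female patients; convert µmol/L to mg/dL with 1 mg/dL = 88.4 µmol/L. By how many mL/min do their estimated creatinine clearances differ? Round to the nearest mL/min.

Patient 1: SCr = 145 / 88.4 = 1.64 mg/dL
Patient 1: CrCl = (140 − 52) × 122.6 / (72 × 1.64) = 10788.8 / 118.08 ≈ 91.4 mL/min
Patient 2: SCr = 329 / 88.4 = 3.722 mg/dL
Patient 2: CrCl = (140 − 91) × 107.4 / (72 × 3.722) × 0.85 = 5262.6 / 267.98 × 0.85 ≈ 16.7 mL/min
|91.4 − 16.7| = 74.7 mL/min

75 mL/min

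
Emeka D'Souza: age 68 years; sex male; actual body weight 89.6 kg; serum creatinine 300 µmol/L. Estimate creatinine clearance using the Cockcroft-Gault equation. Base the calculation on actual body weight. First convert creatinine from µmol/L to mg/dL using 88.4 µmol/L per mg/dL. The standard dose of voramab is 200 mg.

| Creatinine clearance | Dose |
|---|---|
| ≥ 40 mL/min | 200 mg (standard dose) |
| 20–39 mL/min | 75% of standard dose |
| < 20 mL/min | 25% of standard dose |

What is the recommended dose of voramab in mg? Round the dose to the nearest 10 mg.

SCr = 300 / 88.4 = 3.394 mg/dL
CrCl = (140 − 68) × 89.6 / (72 × 3.394) = 6451.2 / 244.37 ≈ 26.4 mL/min
CrCl ≈ 26 mL/min → bracket 20–39 mL/min.
75% of 200 mg = 150 mg

150 mg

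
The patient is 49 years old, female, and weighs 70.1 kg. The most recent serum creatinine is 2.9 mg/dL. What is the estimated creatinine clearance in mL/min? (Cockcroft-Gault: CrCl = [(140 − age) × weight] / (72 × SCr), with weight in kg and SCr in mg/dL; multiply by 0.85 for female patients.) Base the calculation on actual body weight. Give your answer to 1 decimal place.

26.0 mL/min

CrCl = (140 − 49) × 70.1 / (72 × 2.9) × 0.85 = 6379.1 / 208.80 × 0.85 ≈ 26.0 mL/min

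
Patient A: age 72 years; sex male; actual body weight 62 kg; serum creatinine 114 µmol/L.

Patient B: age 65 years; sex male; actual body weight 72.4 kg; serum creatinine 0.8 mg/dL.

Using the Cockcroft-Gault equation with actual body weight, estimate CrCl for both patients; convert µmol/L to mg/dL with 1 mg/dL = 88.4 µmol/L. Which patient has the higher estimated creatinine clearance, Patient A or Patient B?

Patient A: SCr = 114 / 88.4 = 1.29 mg/dL
Patient A: CrCl = (140 − 72) × 62 / (72 × 1.29) = 4216.0 / 92.88 ≈ 45.4 mL/min
Patient B: CrCl = (140 − 65) × 72.4 / (72 × 0.8) = 5430.0 / 57.60 ≈ 94.3 mL/min
45.4 vs 94.3 mL/min → Patient B is higher.

Patient B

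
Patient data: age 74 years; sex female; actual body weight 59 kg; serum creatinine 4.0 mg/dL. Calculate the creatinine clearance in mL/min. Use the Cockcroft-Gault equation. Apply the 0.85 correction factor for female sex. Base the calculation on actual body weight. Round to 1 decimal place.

11.5 mL/min

CrCl = (140 − 74) × 59 / (72 × 4) × 0.85 = 3894.0 / 288.00 × 0.85 ≈ 11.5 mL/min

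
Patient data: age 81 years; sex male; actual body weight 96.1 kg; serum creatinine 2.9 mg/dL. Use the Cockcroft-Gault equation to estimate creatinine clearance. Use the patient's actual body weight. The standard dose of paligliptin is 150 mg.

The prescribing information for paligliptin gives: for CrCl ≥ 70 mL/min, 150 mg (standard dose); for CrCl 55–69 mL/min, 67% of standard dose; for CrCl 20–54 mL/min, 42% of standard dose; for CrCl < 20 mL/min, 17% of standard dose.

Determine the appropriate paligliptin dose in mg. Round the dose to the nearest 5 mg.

CrCl = (140 − 81) × 96.1 / (72 × 2.9) = 5669.9 / 208.80 ≈ 27.2 mL/min
CrCl ≈ 27 mL/min → bracket 20–54 mL/min.
42% of 150 mg = 63 mg → 65 mg

65 mg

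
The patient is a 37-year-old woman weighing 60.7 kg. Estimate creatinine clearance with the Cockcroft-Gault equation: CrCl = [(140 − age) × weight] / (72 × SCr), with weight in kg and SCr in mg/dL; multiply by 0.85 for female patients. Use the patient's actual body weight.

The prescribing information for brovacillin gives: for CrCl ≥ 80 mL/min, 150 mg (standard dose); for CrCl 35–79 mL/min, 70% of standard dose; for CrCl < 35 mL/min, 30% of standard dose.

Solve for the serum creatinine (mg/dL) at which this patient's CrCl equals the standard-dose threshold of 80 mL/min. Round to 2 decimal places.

0.92 mg/dL

Standard dose requires CrCl ≥ 80 mL/min.
Set (140 − 37) × 60.7 × 0.85 / (72 × SCr) = 80
SCr = (140 − 37) × 60.7 × 0.85 / (72 × 80) = 0.923 mg/dL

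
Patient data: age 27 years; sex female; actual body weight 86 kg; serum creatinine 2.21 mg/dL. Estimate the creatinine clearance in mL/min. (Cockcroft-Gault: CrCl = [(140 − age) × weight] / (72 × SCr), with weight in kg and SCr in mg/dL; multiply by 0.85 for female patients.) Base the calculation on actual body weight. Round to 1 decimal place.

51.9 mL/min

CrCl = (140 − 27) × 86 / (72 × 2.21) × 0.85 = 9718.0 / 159.12 × 0.85 ≈ 51.9 mL/min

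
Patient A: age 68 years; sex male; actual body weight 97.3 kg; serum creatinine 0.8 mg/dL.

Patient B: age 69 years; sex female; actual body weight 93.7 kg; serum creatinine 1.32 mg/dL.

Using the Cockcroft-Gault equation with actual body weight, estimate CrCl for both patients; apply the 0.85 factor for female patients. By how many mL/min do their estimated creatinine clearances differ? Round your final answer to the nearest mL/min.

62 mL/min

Patient A: CrCl = (140 − 68) × 97.3 / (72 × 0.8) = 7005.6 / 57.60 ≈ 121.6 mL/min
Patient B: CrCl = (140 − 69) × 93.7 / (72 × 1.32) × 0.85 = 6652.7 / 95.04 × 0.85 ≈ 59.5 mL/min
|121.6 − 59.5| = 62.1 mL/min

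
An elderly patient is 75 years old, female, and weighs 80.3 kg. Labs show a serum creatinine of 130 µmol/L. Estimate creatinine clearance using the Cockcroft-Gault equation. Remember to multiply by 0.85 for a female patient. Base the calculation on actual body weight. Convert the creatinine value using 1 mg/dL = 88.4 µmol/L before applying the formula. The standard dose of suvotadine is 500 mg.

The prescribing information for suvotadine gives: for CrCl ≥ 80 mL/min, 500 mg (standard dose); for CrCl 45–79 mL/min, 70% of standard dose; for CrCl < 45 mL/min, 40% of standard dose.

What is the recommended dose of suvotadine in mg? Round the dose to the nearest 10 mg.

200 mg

SCr = 130 / 88.4 = 1.471 mg/dL
CrCl = (140 − 75) × 80.3 / (72 × 1.471) × 0.85 = 5219.5 / 105.91 × 0.85 ≈ 41.9 mL/min
CrCl ≈ 42 mL/min → bracket < 45 mL/min.
40% of 500 mg = 200 mg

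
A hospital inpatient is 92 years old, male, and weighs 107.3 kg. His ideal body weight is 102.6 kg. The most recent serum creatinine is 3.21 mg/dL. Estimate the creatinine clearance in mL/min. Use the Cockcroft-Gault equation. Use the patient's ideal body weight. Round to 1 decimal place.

21.3 mL/min

CrCl = (140 − 92) × 102.6 / (72 × 3.21) = 4924.8 / 231.12 ≈ 21.3 mL/min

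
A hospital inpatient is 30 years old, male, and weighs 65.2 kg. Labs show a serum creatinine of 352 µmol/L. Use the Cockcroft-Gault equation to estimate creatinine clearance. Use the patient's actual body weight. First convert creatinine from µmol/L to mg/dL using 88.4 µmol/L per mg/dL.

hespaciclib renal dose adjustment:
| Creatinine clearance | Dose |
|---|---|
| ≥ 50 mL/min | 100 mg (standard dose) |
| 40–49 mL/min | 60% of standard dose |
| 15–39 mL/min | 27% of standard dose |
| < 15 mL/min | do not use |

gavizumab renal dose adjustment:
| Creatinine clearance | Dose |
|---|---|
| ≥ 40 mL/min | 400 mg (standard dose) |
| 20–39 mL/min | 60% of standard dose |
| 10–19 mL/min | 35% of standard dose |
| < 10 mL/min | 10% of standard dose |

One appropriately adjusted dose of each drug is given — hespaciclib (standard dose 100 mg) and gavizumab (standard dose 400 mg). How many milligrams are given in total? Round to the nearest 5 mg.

265 mg

SCr = 352 / 88.4 = 3.982 mg/dL
CrCl = (140 − 30) × 65.2 / (72 × 3.982) = 7172.0 / 286.70 ≈ 25.0 mL/min
CrCl ≈ 25 mL/min.
hespaciclib: 15–39 mL/min → 27% of 100 mg = 27 mg.
gavizumab: 20–39 mL/min → 60% of 400 mg = 240 mg.
Total = 27 + 240 = 267 mg.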